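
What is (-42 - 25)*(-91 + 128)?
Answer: -2479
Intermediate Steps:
(-42 - 25)*(-91 + 128) = -67*37 = -2479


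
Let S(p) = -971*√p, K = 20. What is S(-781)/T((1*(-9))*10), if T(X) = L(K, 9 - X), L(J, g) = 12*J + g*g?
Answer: -971*I*√781/10041 ≈ -2.7025*I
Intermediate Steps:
L(J, g) = g² + 12*J (L(J, g) = 12*J + g² = g² + 12*J)
T(X) = 240 + (9 - X)² (T(X) = (9 - X)² + 12*20 = (9 - X)² + 240 = 240 + (9 - X)²)
S(-781)/T((1*(-9))*10) = (-971*I*√781)/(240 + (-9 + (1*(-9))*10)²) = (-971*I*√781)/(240 + (-9 - 9*10)²) = (-971*I*√781)/(240 + (-9 - 90)²) = (-971*I*√781)/(240 + (-99)²) = (-971*I*√781)/(240 + 9801) = -971*I*√781/10041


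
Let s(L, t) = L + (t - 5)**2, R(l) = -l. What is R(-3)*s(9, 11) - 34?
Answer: 101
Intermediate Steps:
s(L, t) = L + (-5 + t)**2
R(-3)*s(9, 11) - 34 = (-1*(-3))*(9 + (-5 + 11)**2) - 34 = 3*(9 + 6**2) - 34 = 3*(9 + 36) - 34 = 3*45 - 34 = 135 - 34 = 101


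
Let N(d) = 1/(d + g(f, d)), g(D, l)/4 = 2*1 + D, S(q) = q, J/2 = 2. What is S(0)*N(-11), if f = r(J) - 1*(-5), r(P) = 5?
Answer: 0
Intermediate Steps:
J = 4 (J = 2*2 = 4)
f = 10 (f = 5 - 1*(-5) = 5 + 5 = 10)
g(D, l) = 8 + 4*D (g(D, l) = 4*(2*1 + D) = 4*(2 + D) = 8 + 4*D)
N(d) = 1/(48 + d) (N(d) = 1/(d + (8 + 4*10)) = 1/(d + (8 + 40)) = 1/(d + 48) = 1/(48 + d))
S(0)*N(-11) = 0/(48 - 11) = 0/37 = 0*(1/37) = 0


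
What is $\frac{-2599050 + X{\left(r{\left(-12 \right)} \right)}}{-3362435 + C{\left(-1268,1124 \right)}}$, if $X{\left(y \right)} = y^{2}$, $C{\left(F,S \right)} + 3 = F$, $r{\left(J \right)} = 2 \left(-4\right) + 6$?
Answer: $\frac{1299523}{1681853} \approx 0.77267$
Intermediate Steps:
$r{\left(J \right)} = -2$ ($r{\left(J \right)} = -8 + 6 = -2$)
$C{\left(F,S \right)} = -3 + F$
$\frac{-2599050 + X{\left(r{\left(-12 \right)} \right)}}{-3362435 + C{\left(-1268,1124 \right)}} = \frac{-2599050 + \left(-2\right)^{2}}{-3362435 - 1271} = \frac{-2599050 + 4}{-3362435 - 1271} = - \frac{2599046}{-3363706} = \left(-2599046\right) \left(- \frac{1}{3363706}\right) = \frac{1299523}{1681853}$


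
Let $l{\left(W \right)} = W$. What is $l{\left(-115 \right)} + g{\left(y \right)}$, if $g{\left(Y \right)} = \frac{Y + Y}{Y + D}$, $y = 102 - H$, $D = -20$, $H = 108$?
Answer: $- \frac{1489}{13} \approx -114.54$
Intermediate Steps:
$y = -6$ ($y = 102 - 108 = -6$)
$g{\left(Y \right)} = \frac{2 Y}{-20 + Y}$ ($g{\left(Y \right)} = \frac{Y + Y}{Y - 20} = \frac{2 Y}{-20 + Y}$)
$l{\left(-115 \right)} + g{\left(y \right)} = -115 + 2 \left(-6\right) \frac{1}{-20 - 6} = -115 + 2 \left(-6\right) \frac{1}{-26} = -115 + 2 \left(-6\right) \left(- \frac{1}{26}\right) = -115 + \frac{6}{13} = - \frac{1489}{13}$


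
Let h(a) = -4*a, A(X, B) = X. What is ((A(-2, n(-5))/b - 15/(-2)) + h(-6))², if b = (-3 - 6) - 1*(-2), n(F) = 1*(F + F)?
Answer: 198025/196 ≈ 1010.3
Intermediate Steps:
n(F) = 2*F (n(F) = 1*(2*F) = 2*F)
b = -7 (b = -9 + 2 = -7)
((A(-2, n(-5))/b - 15/(-2)) + h(-6))² = ((-2/(-7) - 15/(-2)) - 4*(-6))² = ((-2*(-⅐) - 15*(-½)) + 24)² = ((2/7 + 15/2) + 24)² = (109/14 + 24)² = (445/14)² = 198025/196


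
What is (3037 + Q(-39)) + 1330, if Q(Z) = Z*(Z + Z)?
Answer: 7409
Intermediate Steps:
Q(Z) = 2*Z**2 (Q(Z) = Z*(2*Z) = 2*Z**2)
(3037 + Q(-39)) + 1330 = (3037 + 2*(-39)**2) + 1330 = (3037 + 2*1521) + 1330 = (3037 + 3042) + 1330 = 6079 + 1330 = 7409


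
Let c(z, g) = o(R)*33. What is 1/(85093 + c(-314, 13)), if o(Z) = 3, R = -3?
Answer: 1/85192 ≈ 1.1738e-5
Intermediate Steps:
c(z, g) = 99 (c(z, g) = 3*33 = 99)
1/(85093 + c(-314, 13)) = 1/(85093 + 99) = 1/85192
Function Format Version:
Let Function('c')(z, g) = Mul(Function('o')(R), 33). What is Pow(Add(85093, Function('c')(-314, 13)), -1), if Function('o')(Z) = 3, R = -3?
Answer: Rational(1, 85192) ≈ 1.1738e-5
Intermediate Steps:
Function('c')(z, g) = 99 (Function('c')(z, g) = Mul(3, 33) = 99)
Pow(Add(85093, Function('c')(-314, 13)), -1) = Pow(Add(85093, 99), -1) = Pow(85192, -1) = Rational(1, 85192)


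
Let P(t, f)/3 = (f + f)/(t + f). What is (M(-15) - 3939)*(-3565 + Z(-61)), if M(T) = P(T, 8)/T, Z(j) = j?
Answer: 71405782/5 ≈ 1.4281e+7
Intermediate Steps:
P(t, f) = 6*f/(f + t) (P(t, f) = 3*((f + f)/(t + f)) = 3*((2*f)/(f + t)) = 3*(2*f/(f + t)) = 6*f/(f + t))
M(T) = 48/(T*(8 + T)) (M(T) = (6*8/(8 + T))/T = (48/(8 + T))/T = 48/(T*(8 + T)))
(M(-15) - 3939)*(-3565 + Z(-61)) = (48/(-15*(8 - 15)) - 3939)*(-3565 - 61) = (48*(-1/15)/(-7) - 3939)*(-3626) = (48*(-1/15)*(-1/7) - 3939)*(-3626) = (16/35 - 3939)*(-3626) = -137849/35*(-3626) = 71405782/5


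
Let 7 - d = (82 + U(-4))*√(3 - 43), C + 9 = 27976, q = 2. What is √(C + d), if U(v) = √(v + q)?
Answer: √(27974 + 4*√5 - 164*I*√10) ≈ 167.29 - 1.55*I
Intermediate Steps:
C = 27967 (C = -9 + 27976 = 27967)
U(v) = √(2 + v) (U(v) = √(v + 2) = √(2 + v))
d = 7 - 2*I*√10*(82 + I*√2) (d = 7 - (82 + √(2 - 4))*√(3 - 43) = 7 - (82 + √(-2))*√(-40) = 7 - (82 + I*√2)*2*I*√10 = 7 - 2*I*√10*(82 + I*√2) ≈ 15.944 - 518.61*I)
√(C + d) = √(27967 + (7 + 4*√5 - 164*I*√10)) = √(27974 + 4*√5 - 164*I*√10)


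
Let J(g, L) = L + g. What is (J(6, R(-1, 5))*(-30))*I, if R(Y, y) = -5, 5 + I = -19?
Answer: 720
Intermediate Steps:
I = -24 (I = -5 - 19 = -24)
(J(6, R(-1, 5))*(-30))*I = ((-5 + 6)*(-30))*(-24) = (1*(-30))*(-24) = -30*(-24) = 720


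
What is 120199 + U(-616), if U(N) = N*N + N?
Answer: 499039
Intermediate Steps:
U(N) = N + N² (U(N) = N² + N = N + N²)
120199 + U(-616) = 120199 - 616*(1 - 616) = 120199 - 616*(-615) = 120199 + 378840 = 499039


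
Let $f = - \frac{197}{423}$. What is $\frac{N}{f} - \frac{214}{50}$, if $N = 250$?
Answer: $- \frac{2664829}{4925} \approx -541.08$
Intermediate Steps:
$f = - \frac{197}{423}$ ($f = \left(-197\right) \frac{1}{423} = - \frac{197}{423} \approx -0.46572$)
$\frac{N}{f} - \frac{214}{50} = \frac{250}{- \frac{197}{423}} - \frac{214}{50} = 250 \left(- \frac{423}{197}\right) - \frac{107}{25} = - \frac{105750}{197} - \frac{107}{25} = - \frac{2664829}{4925}$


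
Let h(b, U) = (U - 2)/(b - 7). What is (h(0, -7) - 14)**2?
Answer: 7921/49 ≈ 161.65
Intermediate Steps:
h(b, U) = (-2 + U)/(-7 + b)
(h(0, -7) - 14)**2 = ((-2 - 7)/(-7 + 0) - 14)**2 = (-9/(-7) - 14)**2 = (-1/7*(-9) - 14)**2 = (9/7 - 14)**2 = (-89/7)**2 = 7921/49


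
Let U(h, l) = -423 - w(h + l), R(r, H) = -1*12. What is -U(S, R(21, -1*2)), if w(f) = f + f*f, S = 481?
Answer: 220853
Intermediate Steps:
w(f) = f + f²
R(r, H) = -12
U(h, l) = -423 - (h + l)*(1 + h + l) (U(h, l) = -423 - (h + l)*(1 + (h + l)) = -423 - (h + l)*(1 + h + l))
-U(S, R(21, -1*2)) = -(-423 - (481 - 12)*(1 + 481 - 12)) = -(-423 - 1*469*470) = -(-423 - 220430) = -1*(-220853) = 220853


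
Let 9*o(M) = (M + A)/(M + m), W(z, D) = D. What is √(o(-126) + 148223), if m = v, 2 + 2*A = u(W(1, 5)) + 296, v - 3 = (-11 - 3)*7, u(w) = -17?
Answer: √260616932498/1326 ≈ 385.00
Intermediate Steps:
v = -95 (v = 3 + (-11 - 3)*7 = 3 - 14*7 = 3 - 98 = -95)
A = 277/2 (A = -1 + (-17 + 296)/2 = -1 + (½)*279 = -1 + 279/2 = 277/2 ≈ 138.50)
m = -95
o(M) = (277/2 + M)/(9*(-95 + M)) (o(M) = ((M + 277/2)/(M - 95))/9 = ((277/2 + M)/(-95 + M))/9 = (277/2 + M)/(9*(-95 + M)))
√(o(-126) + 148223) = √((277 + 2*(-126))/(18*(-95 - 126)) + 148223) = √((1/18)*(277 - 252)/(-221) + 148223) = √((1/18)*(-1/221)*25 + 148223) = √(-25/3978 + 148223) = √(589631069/3978) = √260616932498/1326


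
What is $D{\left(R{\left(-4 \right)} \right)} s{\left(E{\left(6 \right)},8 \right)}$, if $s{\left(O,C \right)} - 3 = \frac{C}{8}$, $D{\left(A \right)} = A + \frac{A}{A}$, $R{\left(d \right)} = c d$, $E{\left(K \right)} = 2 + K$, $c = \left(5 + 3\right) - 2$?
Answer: $-92$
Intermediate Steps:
$c = 6$ ($c = 8 - 2 = 6$)
$R{\left(d \right)} = 6 d$
$D{\left(A \right)} = 1 + A$ ($D{\left(A \right)} = A + 1 = 1 + A$)
$s{\left(O,C \right)} = 3 + \frac{C}{8}$
$D{\left(R{\left(-4 \right)} \right)} s{\left(E{\left(6 \right)},8 \right)} = \left(1 + 6 \left(-4\right)\right) \left(3 + \frac{1}{8} \cdot 8\right) = \left(1 - 24\right) \left(3 + 1\right) = \left(-23\right) 4 = -92$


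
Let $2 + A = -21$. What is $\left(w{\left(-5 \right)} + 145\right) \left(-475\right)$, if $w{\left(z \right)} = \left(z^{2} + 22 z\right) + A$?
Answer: $-17575$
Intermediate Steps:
$A = -23$ ($A = -2 - 21 = -23$)
$w{\left(z \right)} = -23 + z^{2} + 22 z$ ($w{\left(z \right)} = \left(z^{2} + 22 z\right) - 23 = -23 + z^{2} + 22 z$)
$\left(w{\left(-5 \right)} + 145\right) \left(-475\right) = \left(\left(-23 + \left(-5\right)^{2} + 22 \left(-5\right)\right) + 145\right) \left(-475\right) = \left(\left(-23 + 25 - 110\right) + 145\right) \left(-475\right) = \left(-108 + 145\right) \left(-475\right) = 37 \left(-475\right) = -17575$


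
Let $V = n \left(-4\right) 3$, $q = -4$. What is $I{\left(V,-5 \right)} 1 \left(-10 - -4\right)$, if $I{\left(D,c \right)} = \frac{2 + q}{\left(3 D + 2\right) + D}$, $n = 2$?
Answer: $- \frac{6}{47} \approx -0.12766$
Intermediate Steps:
$V = -24$ ($V = 2 \left(-4\right) 3 = \left(-8\right) 3 = -24$)
$I{\left(D,c \right)} = - \frac{2}{2 + 4 D}$ ($I{\left(D,c \right)} = \frac{2 - 4}{\left(3 D + 2\right) + D} = - \frac{2}{\left(2 + 3 D\right) + D} = - \frac{2}{2 + 4 D}$)
$I{\left(V,-5 \right)} 1 \left(-10 - -4\right) = - \frac{1}{1 + 2 \left(-24\right)} 1 \left(-10 - -4\right) = - \frac{1}{1 - 48} \cdot 1 \left(-10 + 4\right) = - \frac{1}{-47} \cdot 1 \left(-6\right) = \left(-1\right) \left(- \frac{1}{47}\right) 1 \left(-6\right) = \frac{1}{47} \cdot 1 \left(-6\right) = \frac{1}{47} \left(-6\right) = - \frac{6}{47}$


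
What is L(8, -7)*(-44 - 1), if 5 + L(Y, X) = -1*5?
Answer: 450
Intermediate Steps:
L(Y, X) = -10 (L(Y, X) = -5 - 1*5 = -5 - 5 = -10)
L(8, -7)*(-44 - 1) = -10*(-44 - 1) = -10*(-45) = 450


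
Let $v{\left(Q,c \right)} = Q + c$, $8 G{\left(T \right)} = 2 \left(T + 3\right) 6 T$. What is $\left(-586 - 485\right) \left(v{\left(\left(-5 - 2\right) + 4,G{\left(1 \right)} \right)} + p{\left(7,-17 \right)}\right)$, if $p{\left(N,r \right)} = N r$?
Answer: $124236$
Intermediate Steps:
$G{\left(T \right)} = \frac{T \left(36 + 12 T\right)}{8}$ ($G{\left(T \right)} = \frac{2 \left(T + 3\right) 6 T}{8} = \frac{2 \left(3 + T\right) 6 T}{8} = \frac{\left(6 + 2 T\right) 6 T}{8} = \frac{\left(36 + 12 T\right) T}{8} = \frac{T \left(36 + 12 T\right)}{8}$)
$\left(-586 - 485\right) \left(v{\left(\left(-5 - 2\right) + 4,G{\left(1 \right)} \right)} + p{\left(7,-17 \right)}\right) = \left(-586 - 485\right) \left(\left(\left(\left(-5 - 2\right) + 4\right) + \frac{3}{2} \cdot 1 \left(3 + 1\right)\right) + 7 \left(-17\right)\right) = - 1071 \left(\left(\left(-7 + 4\right) + \frac{3}{2} \cdot 1 \cdot 4\right) - 119\right) = - 1071 \left(\left(-3 + 6\right) - 119\right) = - 1071 \left(3 - 119\right) = \left(-1071\right) \left(-116\right) = 124236$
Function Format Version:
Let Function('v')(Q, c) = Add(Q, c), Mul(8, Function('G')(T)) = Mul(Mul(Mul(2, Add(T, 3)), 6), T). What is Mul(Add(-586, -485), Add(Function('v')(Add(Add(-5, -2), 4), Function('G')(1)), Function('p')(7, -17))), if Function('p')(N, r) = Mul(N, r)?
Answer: 124236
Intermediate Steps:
Function('G')(T) = Mul(Rational(1, 8), T, Add(36, Mul(12, T))) (Function('G')(T) = Mul(Rational(1, 8), Mul(Mul(Mul(2, Add(T, 3)), 6), T)) = Mul(Rational(1, 8), Mul(Mul(Mul(2, Add(3, T)), 6), T)) = Mul(Rational(1, 8), Mul(Mul(Add(6, Mul(2, T)), 6), T)) = Mul(Rational(1, 8), Mul(Add(36, Mul(12, T)), T)) = Mul(Rational(1, 8), Mul(T, Add(36, Mul(12, T)))) = Mul(Rational(1, 8), T, Add(36, Mul(12, T))))
Mul(Add(-586, -485), Add(Function('v')(Add(Add(-5, -2), 4), Function('G')(1)), Function('p')(7, -17))) = Mul(Add(-586, -485), Add(Add(Add(Add(-5, -2), 4), Mul(Rational(3, 2), 1, Add(3, 1))), Mul(7, -17))) = Mul(-1071, Add(Add(Add(-7, 4), Mul(Rational(3, 2), 1, 4)), -119)) = Mul(-1071, Add(Add(-3, 6), -119)) = Mul(-1071, Add(3, -119)) = Mul(-1071, -116) = 124236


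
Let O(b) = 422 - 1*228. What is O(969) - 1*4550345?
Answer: -4550151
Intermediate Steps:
O(b) = 194 (O(b) = 422 - 228 = 194)
O(969) - 1*4550345 = 194 - 1*4550345 = 194 - 4550345 = -4550151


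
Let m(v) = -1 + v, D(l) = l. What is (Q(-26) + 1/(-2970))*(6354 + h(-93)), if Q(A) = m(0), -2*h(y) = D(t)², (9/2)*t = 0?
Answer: -1048763/165 ≈ -6356.1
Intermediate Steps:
t = 0 (t = (2/9)*0 = 0)
h(y) = 0 (h(y) = -½*0² = -½*0 = 0)
Q(A) = -1 (Q(A) = -1 + 0 = -1)
(Q(-26) + 1/(-2970))*(6354 + h(-93)) = (-1 + 1/(-2970))*(6354 + 0) = (-1 - 1/2970)*6354 = -2971/2970*6354 = -1048763/165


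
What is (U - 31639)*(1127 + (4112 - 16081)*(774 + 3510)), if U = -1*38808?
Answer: 3612104338843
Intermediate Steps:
U = -38808
(U - 31639)*(1127 + (4112 - 16081)*(774 + 3510)) = (-38808 - 31639)*(1127 + (4112 - 16081)*(774 + 3510)) = -70447*(1127 - 11969*4284) = -70447*(1127 - 51275196) = -70447*(-51274069) = 3612104338843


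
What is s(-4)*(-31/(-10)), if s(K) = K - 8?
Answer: -186/5 ≈ -37.200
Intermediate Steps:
s(K) = -8 + K
s(-4)*(-31/(-10)) = (-8 - 4)*(-31/(-10)) = -(-372)*(-1)/10 = -12*31/10 = -186/5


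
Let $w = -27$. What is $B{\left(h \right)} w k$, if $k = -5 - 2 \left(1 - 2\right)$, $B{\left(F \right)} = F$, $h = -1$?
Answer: $-81$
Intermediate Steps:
$k = -3$ ($k = -5 - 2 \left(1 - 2\right) = -5 - -2 = -5 + 2 = -3$)
$B{\left(h \right)} w k = \left(-1\right) \left(-27\right) \left(-3\right) = 27 \left(-3\right) = -81$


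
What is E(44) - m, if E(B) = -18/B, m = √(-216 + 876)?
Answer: -9/22 - 2*√165 ≈ -26.100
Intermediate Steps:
m = 2*√165 (m = √660 = 2*√165 ≈ 25.690)
E(44) - m = -18/44 - 2*√165 = -18*1/44 - 2*√165 = -9/22 - 2*√165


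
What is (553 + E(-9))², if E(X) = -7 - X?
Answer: 308025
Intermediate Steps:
(553 + E(-9))² = (553 + (-7 - 1*(-9)))² = (553 + (-7 + 9))² = (553 + 2)² = 555² = 308025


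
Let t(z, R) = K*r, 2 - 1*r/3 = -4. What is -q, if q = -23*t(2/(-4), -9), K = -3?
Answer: -1242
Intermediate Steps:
r = 18 (r = 6 - 3*(-4) = 6 + 12 = 18)
t(z, R) = -54 (t(z, R) = -3*18 = -54)
q = 1242 (q = -23*(-54) = 1242)
-q = -1*1242 = -1242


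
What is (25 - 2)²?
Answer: 529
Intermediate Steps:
(25 - 2)² = 23² = 529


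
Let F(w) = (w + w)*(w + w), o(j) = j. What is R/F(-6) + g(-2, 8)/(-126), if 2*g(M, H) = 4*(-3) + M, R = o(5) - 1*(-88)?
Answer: 101/144 ≈ 0.70139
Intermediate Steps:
F(w) = 4*w**2 (F(w) = (2*w)*(2*w) = 4*w**2)
R = 93 (R = 5 - 1*(-88) = 5 + 88 = 93)
g(M, H) = -6 + M/2 (g(M, H) = (4*(-3) + M)/2 = (-12 + M)/2 = -6 + M/2)
R/F(-6) + g(-2, 8)/(-126) = 93/((4*(-6)**2)) + (-6 + (1/2)*(-2))/(-126) = 93/((4*36)) + (-6 - 1)*(-1/126) = 93/144 - 7*(-1/126) = 93*(1/144) + 1/18 = 31/48 + 1/18 = 101/144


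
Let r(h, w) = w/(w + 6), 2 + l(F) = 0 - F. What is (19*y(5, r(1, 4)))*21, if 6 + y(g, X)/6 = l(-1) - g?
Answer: -28728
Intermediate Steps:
l(F) = -2 - F (l(F) = -2 + (0 - F) = -2 - F)
r(h, w) = w/(6 + w)
y(g, X) = -42 - 6*g (y(g, X) = -36 + 6*((-2 - 1*(-1)) - g) = -36 + 6*((-2 + 1) - g) = -36 + 6*(-1 - g) = -36 + (-6 - 6*g) = -42 - 6*g)
(19*y(5, r(1, 4)))*21 = (19*(-42 - 6*5))*21 = (19*(-42 - 30))*21 = (19*(-72))*21 = -1368*21 = -28728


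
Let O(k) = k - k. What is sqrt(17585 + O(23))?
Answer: sqrt(17585) ≈ 132.61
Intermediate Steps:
O(k) = 0
sqrt(17585 + O(23)) = sqrt(17585 + 0) = sqrt(17585)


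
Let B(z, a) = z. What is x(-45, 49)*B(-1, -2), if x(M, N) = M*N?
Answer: 2205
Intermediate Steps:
x(-45, 49)*B(-1, -2) = -45*49*(-1) = -2205*(-1) = 2205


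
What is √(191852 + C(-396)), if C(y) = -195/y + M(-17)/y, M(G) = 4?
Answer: √835709413/66 ≈ 438.01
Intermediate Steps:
C(y) = -191/y (C(y) = -195/y + 4/y = -191/y)
√(191852 + C(-396)) = √(191852 - 191/(-396)) = √(191852 - 191*(-1/396)) = √(191852 + 191/396) = √(75973583/396) = √835709413/66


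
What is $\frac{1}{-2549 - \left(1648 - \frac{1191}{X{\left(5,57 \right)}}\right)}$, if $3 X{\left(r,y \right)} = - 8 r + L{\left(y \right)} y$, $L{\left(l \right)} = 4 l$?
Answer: $- \frac{12956}{54372759} \approx -0.00023828$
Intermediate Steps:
$X{\left(r,y \right)} = - \frac{8 r}{3} + \frac{4 y^{2}}{3}$ ($X{\left(r,y \right)} = \frac{- 8 r + 4 y y}{3} = \frac{- 8 r + 4 y^{2}}{3} = - \frac{8 r}{3} + \frac{4 y^{2}}{3}$)
$\frac{1}{-2549 - \left(1648 - \frac{1191}{X{\left(5,57 \right)}}\right)} = \frac{1}{-2549 - \left(1648 - \frac{1191}{\left(- \frac{8}{3}\right) 5 + \frac{4 \cdot 57^{2}}{3}}\right)} = \frac{1}{-2549 - \left(1648 - \frac{1191}{- \frac{40}{3} + \frac{4}{3} \cdot 3249}\right)} = \frac{1}{-2549 - \left(1648 - \frac{1191}{- \frac{40}{3} + 4332}\right)} = \frac{1}{-2549 - \left(1648 - \frac{1191}{\frac{12956}{3}}\right)} = \frac{1}{-2549 + \left(1191 \cdot \frac{3}{12956} - 1648\right)} = \frac{1}{-2549 + \left(\frac{3573}{12956} - 1648\right)} = \frac{1}{-2549 - \frac{21347915}{12956}} = \frac{1}{- \frac{54372759}{12956}} = - \frac{12956}{54372759}$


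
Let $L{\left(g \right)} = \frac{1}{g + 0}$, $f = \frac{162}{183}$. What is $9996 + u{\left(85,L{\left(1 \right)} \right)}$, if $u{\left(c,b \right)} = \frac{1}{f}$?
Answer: $\frac{539845}{54} \approx 9997.1$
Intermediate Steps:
$f = \frac{54}{61}$ ($f = 162 \cdot \frac{1}{183} = \frac{54}{61} \approx 0.88525$)
$L{\left(g \right)} = \frac{1}{g}$
$u{\left(c,b \right)} = \frac{61}{54}$ ($u{\left(c,b \right)} = \frac{1}{\frac{54}{61}} = \frac{61}{54}$)
$9996 + u{\left(85,L{\left(1 \right)} \right)} = 9996 + \frac{61}{54} = \frac{539845}{54}$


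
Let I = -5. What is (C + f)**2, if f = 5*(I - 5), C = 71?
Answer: 441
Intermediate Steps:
f = -50 (f = 5*(-5 - 5) = 5*(-10) = -50)
(C + f)**2 = (71 - 50)**2 = 21**2 = 441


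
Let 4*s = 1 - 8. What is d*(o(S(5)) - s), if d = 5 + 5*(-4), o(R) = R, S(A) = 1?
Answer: -165/4 ≈ -41.250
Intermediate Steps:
s = -7/4 (s = (1 - 8)/4 = (1/4)*(-7) = -7/4 ≈ -1.7500)
d = -15 (d = 5 - 20 = -15)
d*(o(S(5)) - s) = -15*(1 - 1*(-7/4)) = -15*(1 + 7/4) = -15*11/4 = -165/4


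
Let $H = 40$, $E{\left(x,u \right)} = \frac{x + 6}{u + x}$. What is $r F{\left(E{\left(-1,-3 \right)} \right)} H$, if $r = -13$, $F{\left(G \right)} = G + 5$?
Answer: $-1950$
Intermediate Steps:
$E{\left(x,u \right)} = \frac{6 + x}{u + x}$
$F{\left(G \right)} = 5 + G$
$r F{\left(E{\left(-1,-3 \right)} \right)} H = - 13 \left(5 + \frac{6 - 1}{-3 - 1}\right) 40 = - 13 \left(5 + \frac{1}{-4} \cdot 5\right) 40 = - 13 \left(5 - \frac{5}{4}\right) 40 = \left(-13\right) \frac{15}{4} \cdot 40 = \left(- \frac{195}{4}\right) 40 = -1950$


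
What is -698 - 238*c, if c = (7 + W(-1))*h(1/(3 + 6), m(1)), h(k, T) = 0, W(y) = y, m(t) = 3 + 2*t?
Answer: -698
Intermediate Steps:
c = 0 (c = (7 - 1)*0 = 6*0 = 0)
-698 - 238*c = -698 - 238*0 = -698 + 0 = -698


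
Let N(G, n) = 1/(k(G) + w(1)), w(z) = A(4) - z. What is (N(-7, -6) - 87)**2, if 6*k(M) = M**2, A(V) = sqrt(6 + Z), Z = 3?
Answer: 28100601/3721 ≈ 7551.9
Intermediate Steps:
A(V) = 3 (A(V) = sqrt(6 + 3) = sqrt(9) = 3)
w(z) = 3 - z
k(M) = M**2/6
N(G, n) = 1/(2 + G**2/6) (N(G, n) = 1/(G**2/6 + (3 - 1*1)) = 1/(G**2/6 + (3 - 1)) = 1/(G**2/6 + 2) = 1/(2 + G**2/6))
(N(-7, -6) - 87)**2 = (6/(12 + (-7)**2) - 87)**2 = (6/(12 + 49) - 87)**2 = (6/61 - 87)**2 = (-5301/61)**2 = 28100601/3721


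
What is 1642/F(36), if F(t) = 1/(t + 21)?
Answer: 93594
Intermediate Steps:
F(t) = 1/(21 + t)
1642/F(36) = 1642/(1/(21 + 36)) = 1642/(1/57) = 1642*57 = 93594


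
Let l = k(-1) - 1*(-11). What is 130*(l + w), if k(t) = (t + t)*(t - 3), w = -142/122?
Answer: 141440/61 ≈ 2318.7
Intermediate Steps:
w = -71/61 (w = -142*1/122 = -71/61 ≈ -1.1639)
k(t) = 2*t*(-3 + t) (k(t) = (2*t)*(-3 + t) = 2*t*(-3 + t))
l = 19 (l = 2*(-1)*(-3 - 1) - 1*(-11) = 2*(-1)*(-4) + 11 = 8 + 11 = 19)
130*(l + w) = 130*(19 - 71/61) = 130*(1088/61) = 141440/61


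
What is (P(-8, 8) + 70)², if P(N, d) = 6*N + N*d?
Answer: 1764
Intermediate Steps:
(P(-8, 8) + 70)² = (-8*(6 + 8) + 70)² = (-8*14 + 70)² = (-112 + 70)² = (-42)² = 1764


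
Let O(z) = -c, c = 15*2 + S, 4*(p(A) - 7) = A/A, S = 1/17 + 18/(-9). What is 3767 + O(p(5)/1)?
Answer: 63562/17 ≈ 3738.9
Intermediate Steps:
S = -33/17 (S = 1*(1/17) + 18*(-⅑) = 1/17 - 2 = -33/17 ≈ -1.9412)
p(A) = 29/4 (p(A) = 7 + (A/A)/4 = 7 + (¼)*1 = 7 + ¼ = 29/4)
c = 477/17 (c = 15*2 - 33/17 = 30 - 33/17 = 477/17 ≈ 28.059)
O(z) = -477/17 (O(z) = -1*477/17 = -477/17)
3767 + O(p(5)/1) = 3767 - 477/17 = 63562/17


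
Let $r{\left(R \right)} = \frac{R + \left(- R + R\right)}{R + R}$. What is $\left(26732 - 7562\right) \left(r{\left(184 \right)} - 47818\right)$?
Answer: $-916661475$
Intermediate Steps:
$r{\left(R \right)} = \frac{1}{2}$ ($r{\left(R \right)} = \frac{R + 0}{2 R} = R \frac{1}{2 R} = \frac{1}{2}$)
$\left(26732 - 7562\right) \left(r{\left(184 \right)} - 47818\right) = \left(26732 - 7562\right) \left(\frac{1}{2} - 47818\right) = 19170 \left(- \frac{95635}{2}\right) = -916661475$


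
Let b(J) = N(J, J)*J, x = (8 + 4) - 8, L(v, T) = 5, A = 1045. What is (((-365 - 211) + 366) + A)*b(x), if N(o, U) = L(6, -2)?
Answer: 16700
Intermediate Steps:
N(o, U) = 5
x = 4 (x = 12 - 8 = 4)
b(J) = 5*J
(((-365 - 211) + 366) + A)*b(x) = (((-365 - 211) + 366) + 1045)*(5*4) = ((-576 + 366) + 1045)*20 = (-210 + 1045)*20 = 835*20 = 16700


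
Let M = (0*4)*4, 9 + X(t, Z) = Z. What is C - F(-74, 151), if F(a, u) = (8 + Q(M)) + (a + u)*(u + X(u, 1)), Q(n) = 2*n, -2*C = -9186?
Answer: -6426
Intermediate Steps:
C = 4593 (C = -1/2*(-9186) = 4593)
X(t, Z) = -9 + Z
M = 0 (M = 0*4 = 0)
F(a, u) = 8 + (-8 + u)*(a + u) (F(a, u) = (8 + 2*0) + (a + u)*(u + (-9 + 1)) = (8 + 0) + (a + u)*(u - 8) = 8 + (a + u)*(-8 + u) = 8 + (-8 + u)*(a + u))
C - F(-74, 151) = 4593 - (8 + 151**2 - 8*(-74) - 8*151 - 74*151) = 4593 - (8 + 22801 + 592 - 1208 - 11174) = 4593 - 1*11019 = 4593 - 11019 = -6426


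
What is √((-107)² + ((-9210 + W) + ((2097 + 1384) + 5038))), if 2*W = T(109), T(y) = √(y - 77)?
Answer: √(10758 + 2*√2) ≈ 103.73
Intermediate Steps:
T(y) = √(-77 + y)
W = 2*√2 (W = √(-77 + 109)/2 = √32/2 = (4*√2)/2 = 2*√2 ≈ 2.8284)
√((-107)² + ((-9210 + W) + ((2097 + 1384) + 5038))) = √((-107)² + ((-9210 + 2*√2) + ((2097 + 1384) + 5038))) = √(11449 + ((-9210 + 2*√2) + (3481 + 5038))) = √(11449 + ((-9210 + 2*√2) + 8519)) = √(11449 + (-691 + 2*√2)) = √(10758 + 2*√2)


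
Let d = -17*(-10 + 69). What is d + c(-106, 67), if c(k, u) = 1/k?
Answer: -106319/106 ≈ -1003.0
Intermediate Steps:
d = -1003 (d = -17*59 = -1003)
d + c(-106, 67) = -1003 + 1/(-106) = -1003 - 1/106 = -106319/106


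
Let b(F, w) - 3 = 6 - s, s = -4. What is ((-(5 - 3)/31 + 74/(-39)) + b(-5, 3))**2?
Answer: 178089025/1461681 ≈ 121.84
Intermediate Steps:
b(F, w) = 13 (b(F, w) = 3 + (6 - 1*(-4)) = 3 + (6 + 4) = 3 + 10 = 13)
((-(5 - 3)/31 + 74/(-39)) + b(-5, 3))**2 = ((-(5 - 3)/31 + 74/(-39)) + 13)**2 = ((-1*2*(1/31) + 74*(-1/39)) + 13)**2 = ((-2*1/31 - 74/39) + 13)**2 = ((-2/31 - 74/39) + 13)**2 = (-2372/1209 + 13)**2 = (13345/1209)**2 = 178089025/1461681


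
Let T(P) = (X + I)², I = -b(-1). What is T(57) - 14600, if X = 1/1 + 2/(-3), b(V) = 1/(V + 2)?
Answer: -131396/9 ≈ -14600.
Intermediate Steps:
b(V) = 1/(2 + V)
I = -1 (I = -1/(2 - 1) = -1/1 = -1*1 = -1)
X = ⅓ (X = 1*1 + 2*(-⅓) = 1 - ⅔ = ⅓ ≈ 0.33333)
T(P) = 4/9 (T(P) = (⅓ - 1)² = (-⅔)² = 4/9)
T(57) - 14600 = 4/9 - 14600 = -131396/9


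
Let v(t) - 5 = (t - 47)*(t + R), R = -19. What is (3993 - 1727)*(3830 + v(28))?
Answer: 8302624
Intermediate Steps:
v(t) = 5 + (-47 + t)*(-19 + t) (v(t) = 5 + (t - 47)*(t - 19) = 5 + (-47 + t)*(-19 + t))
(3993 - 1727)*(3830 + v(28)) = (3993 - 1727)*(3830 + (898 + 28² - 66*28)) = 2266*(3830 + (898 + 784 - 1848)) = 2266*(3830 - 166) = 2266*3664 = 8302624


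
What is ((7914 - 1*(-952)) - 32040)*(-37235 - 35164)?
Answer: 1677774426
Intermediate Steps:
((7914 - 1*(-952)) - 32040)*(-37235 - 35164) = ((7914 + 952) - 32040)*(-72399) = (8866 - 32040)*(-72399) = -23174*(-72399) = 1677774426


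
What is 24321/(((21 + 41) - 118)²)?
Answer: 24321/3136 ≈ 7.7554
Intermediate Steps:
24321/(((21 + 41) - 118)²) = 24321/((62 - 118)²) = 24321/((-56)²) = 24321/3136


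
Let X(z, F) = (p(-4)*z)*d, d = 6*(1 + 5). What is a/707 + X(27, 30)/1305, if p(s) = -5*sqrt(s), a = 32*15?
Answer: 480/707 - 216*I/29 ≈ 0.67892 - 7.4483*I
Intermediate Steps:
a = 480
d = 36 (d = 6*6 = 36)
X(z, F) = -360*I*z (X(z, F) = ((-10*I)*z)*36 = -10*I*z*36 = -360*I*z)
a/707 + X(27, 30)/1305 = 480/707 - 360*I*27/1305 = 480*(1/707) - 9720*I*(1/1305) = 480/707 - 216*I/29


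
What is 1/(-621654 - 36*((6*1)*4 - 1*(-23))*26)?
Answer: -1/665646 ≈ -1.5023e-6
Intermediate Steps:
1/(-621654 - 36*((6*1)*4 - 1*(-23))*26) = 1/(-621654 - 36*(6*4 + 23)*26) = 1/(-621654 - 36*(24 + 23)*26) = 1/(-621654 - 36*47*26) = 1/(-621654 - 1692*26) = 1/(-621654 - 43992) = 1/(-665646) = -1/665646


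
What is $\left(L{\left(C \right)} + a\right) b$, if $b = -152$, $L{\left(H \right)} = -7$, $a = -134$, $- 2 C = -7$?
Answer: $21432$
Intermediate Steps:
$C = \frac{7}{2}$ ($C = \left(- \frac{1}{2}\right) \left(-7\right) = \frac{7}{2} \approx 3.5$)
$\left(L{\left(C \right)} + a\right) b = \left(-7 - 134\right) \left(-152\right) = \left(-141\right) \left(-152\right) = 21432$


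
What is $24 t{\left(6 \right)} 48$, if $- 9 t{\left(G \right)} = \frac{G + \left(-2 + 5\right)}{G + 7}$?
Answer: $- \frac{1152}{13} \approx -88.615$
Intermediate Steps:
$t{\left(G \right)} = - \frac{3 + G}{9 \left(7 + G\right)}$ ($t{\left(G \right)} = - \frac{\left(G + \left(-2 + 5\right)\right) \frac{1}{G + 7}}{9} = - \frac{\left(G + 3\right) \frac{1}{7 + G}}{9} = - \frac{\left(3 + G\right) \frac{1}{7 + G}}{9} = - \frac{\frac{1}{7 + G} \left(3 + G\right)}{9} = - \frac{3 + G}{9 \left(7 + G\right)}$)
$24 t{\left(6 \right)} 48 = 24 \frac{-3 - 6}{9 \left(7 + 6\right)} 48 = 24 \frac{-3 - 6}{9 \cdot 13} \cdot 48 = 24 \cdot \frac{1}{9} \cdot \frac{1}{13} \left(-9\right) 48 = 24 \left(- \frac{1}{13}\right) 48 = \left(- \frac{24}{13}\right) 48 = - \frac{1152}{13}$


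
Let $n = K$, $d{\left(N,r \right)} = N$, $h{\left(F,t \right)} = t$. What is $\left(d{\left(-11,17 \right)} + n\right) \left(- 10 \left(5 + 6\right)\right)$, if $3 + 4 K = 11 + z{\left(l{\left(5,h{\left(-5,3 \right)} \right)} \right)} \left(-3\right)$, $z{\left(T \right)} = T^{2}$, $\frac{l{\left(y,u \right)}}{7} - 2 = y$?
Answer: $\frac{398145}{2} \approx 1.9907 \cdot 10^{5}$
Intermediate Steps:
$l{\left(y,u \right)} = 14 + 7 y$
$K = - \frac{7195}{4}$ ($K = - \frac{3}{4} + \frac{11 + \left(14 + 7 \cdot 5\right)^{2} \left(-3\right)}{4} = - \frac{3}{4} + \frac{11 + \left(14 + 35\right)^{2} \left(-3\right)}{4} = - \frac{3}{4} + \frac{11 + 49^{2} \left(-3\right)}{4} = - \frac{3}{4} + \frac{11 + 2401 \left(-3\right)}{4} = - \frac{3}{4} + \frac{11 - 7203}{4} = - \frac{3}{4} + \frac{1}{4} \left(-7192\right) = - \frac{3}{4} - 1798 = - \frac{7195}{4} \approx -1798.8$)
$n = - \frac{7195}{4} \approx -1798.8$
$\left(d{\left(-11,17 \right)} + n\right) \left(- 10 \left(5 + 6\right)\right) = \left(-11 - \frac{7195}{4}\right) \left(- 10 \left(5 + 6\right)\right) = - \frac{7239 \left(\left(-10\right) 11\right)}{4} = \left(- \frac{7239}{4}\right) \left(-110\right) = \frac{398145}{2}$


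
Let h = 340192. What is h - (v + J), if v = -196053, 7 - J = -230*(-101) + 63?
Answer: 559531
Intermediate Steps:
J = -23286 (J = 7 - (-230*(-101) + 63) = 7 - (23230 + 63) = 7 - 1*23293 = 7 - 23293 = -23286)
h - (v + J) = 340192 - (-196053 - 23286) = 340192 - 1*(-219339) = 340192 + 219339 = 559531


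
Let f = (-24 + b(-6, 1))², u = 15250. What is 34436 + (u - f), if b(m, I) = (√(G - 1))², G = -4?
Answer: 48845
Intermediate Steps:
b(m, I) = -5 (b(m, I) = (√(-4 - 1))² = (√(-5))² = (I*√5)² = -5)
f = 841 (f = (-24 - 5)² = (-29)² = 841)
34436 + (u - f) = 34436 + (15250 - 1*841) = 34436 + (15250 - 841) = 34436 + 14409 = 48845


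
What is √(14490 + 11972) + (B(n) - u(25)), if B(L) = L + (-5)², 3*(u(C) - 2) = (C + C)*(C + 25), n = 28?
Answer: -2347/3 + √26462 ≈ -619.66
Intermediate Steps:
u(C) = 2 + 2*C*(25 + C)/3 (u(C) = 2 + ((C + C)*(C + 25))/3 = 2 + ((2*C)*(25 + C))/3 = 2 + (2*C*(25 + C))/3 = 2 + 2*C*(25 + C)/3)
B(L) = 25 + L (B(L) = L + 25 = 25 + L)
√(14490 + 11972) + (B(n) - u(25)) = √(14490 + 11972) + ((25 + 28) - (2 + (⅔)*25² + (50/3)*25)) = √26462 + (53 - (2 + (⅔)*625 + 1250/3)) = √26462 + (53 - (2 + 1250/3 + 1250/3)) = √26462 + (53 - 1*2506/3) = √26462 + (53 - 2506/3) = √26462 - 2347/3 = -2347/3 + √26462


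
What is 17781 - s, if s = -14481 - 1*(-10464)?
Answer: 21798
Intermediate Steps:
s = -4017 (s = -14481 + 10464 = -4017)
17781 - s = 17781 - 1*(-4017) = 17781 + 4017 = 21798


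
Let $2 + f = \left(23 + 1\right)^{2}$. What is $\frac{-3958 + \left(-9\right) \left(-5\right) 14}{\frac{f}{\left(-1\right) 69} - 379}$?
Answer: $\frac{229632}{26725} \approx 8.5924$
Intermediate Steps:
$f = 574$ ($f = -2 + \left(23 + 1\right)^{2} = -2 + 24^{2} = -2 + 576 = 574$)
$\frac{-3958 + \left(-9\right) \left(-5\right) 14}{\frac{f}{\left(-1\right) 69} - 379} = \frac{-3958 + \left(-9\right) \left(-5\right) 14}{\frac{574}{\left(-1\right) 69} - 379} = \frac{-3958 + 45 \cdot 14}{\frac{574}{-69} - 379} = \frac{-3958 + 630}{574 \left(- \frac{1}{69}\right) - 379} = - \frac{3328}{- \frac{574}{69} - 379} = - \frac{3328}{- \frac{26725}{69}} = \left(-3328\right) \left(- \frac{69}{26725}\right) = \frac{229632}{26725}$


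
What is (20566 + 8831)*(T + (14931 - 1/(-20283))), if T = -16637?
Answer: -339072807803/6761 ≈ -5.0151e+7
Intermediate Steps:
(20566 + 8831)*(T + (14931 - 1/(-20283))) = (20566 + 8831)*(-16637 + (14931 - 1/(-20283))) = 29397*(-16637 + (14931 - 1*(-1/20283))) = 29397*(-16637 + (14931 + 1/20283)) = 29397*(-16637 + 302845474/20283) = 29397*(-34602797/20283) = -339072807803/6761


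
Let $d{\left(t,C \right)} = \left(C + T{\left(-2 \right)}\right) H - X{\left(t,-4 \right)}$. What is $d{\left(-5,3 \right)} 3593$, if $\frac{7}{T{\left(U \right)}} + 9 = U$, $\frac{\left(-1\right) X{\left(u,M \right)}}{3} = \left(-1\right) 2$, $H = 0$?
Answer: $-21558$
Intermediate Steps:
$X{\left(u,M \right)} = 6$ ($X{\left(u,M \right)} = - 3 \left(\left(-1\right) 2\right) = \left(-3\right) \left(-2\right) = 6$)
$T{\left(U \right)} = \frac{7}{-9 + U}$
$d{\left(t,C \right)} = -6$ ($d{\left(t,C \right)} = \left(C + \frac{7}{-9 - 2}\right) 0 - 6 = \left(C + \frac{7}{-11}\right) 0 - 6 = \left(C + 7 \left(- \frac{1}{11}\right)\right) 0 - 6 = \left(C - \frac{7}{11}\right) 0 - 6 = \left(- \frac{7}{11} + C\right) 0 - 6 = 0 - 6 = -6$)
$d{\left(-5,3 \right)} 3593 = \left(-6\right) 3593 = -21558$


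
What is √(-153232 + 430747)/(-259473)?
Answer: -√30835/86491 ≈ -0.0020303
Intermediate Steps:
√(-153232 + 430747)/(-259473) = √277515*(-1/259473) = (3*√30835)*(-1/259473) = -√30835/86491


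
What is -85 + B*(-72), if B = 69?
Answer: -5053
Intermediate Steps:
-85 + B*(-72) = -85 + 69*(-72) = -85 - 4968 = -5053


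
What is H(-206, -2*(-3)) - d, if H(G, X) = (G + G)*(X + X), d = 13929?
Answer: -18873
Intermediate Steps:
H(G, X) = 4*G*X (H(G, X) = (2*G)*(2*X) = 4*G*X)
H(-206, -2*(-3)) - d = 4*(-206)*(-2*(-3)) - 1*13929 = 4*(-206)*6 - 13929 = -4944 - 13929 = -18873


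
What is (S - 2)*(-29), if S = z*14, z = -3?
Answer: 1276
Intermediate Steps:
S = -42 (S = -3*14 = -42)
(S - 2)*(-29) = (-42 - 2)*(-29) = -44*(-29) = 1276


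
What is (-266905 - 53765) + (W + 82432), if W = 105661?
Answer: -132577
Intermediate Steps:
(-266905 - 53765) + (W + 82432) = (-266905 - 53765) + (105661 + 82432) = -320670 + 188093 = -132577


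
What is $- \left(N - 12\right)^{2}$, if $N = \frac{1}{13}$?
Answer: $- \frac{24025}{169} \approx -142.16$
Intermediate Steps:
$N = \frac{1}{13} \approx 0.076923$
$- \left(N - 12\right)^{2} = - \left(\frac{1}{13} - 12\right)^{2} = - \left(- \frac{155}{13}\right)^{2} = \left(-1\right) \frac{24025}{169} = - \frac{24025}{169}$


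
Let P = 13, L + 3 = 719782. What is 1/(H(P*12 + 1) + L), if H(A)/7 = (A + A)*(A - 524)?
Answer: -1/86887 ≈ -1.1509e-5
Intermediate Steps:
L = 719779 (L = -3 + 719782 = 719779)
H(A) = 14*A*(-524 + A) (H(A) = 7*((A + A)*(A - 524)) = 7*((2*A)*(-524 + A)) = 7*(2*A*(-524 + A)) = 14*A*(-524 + A))
1/(H(P*12 + 1) + L) = 1/(14*(13*12 + 1)*(-524 + (13*12 + 1)) + 719779) = 1/(14*(156 + 1)*(-524 + (156 + 1)) + 719779) = 1/(14*157*(-524 + 157) + 719779) = 1/(14*157*(-367) + 719779) = 1/(-806666 + 719779) = 1/(-86887) = -1/86887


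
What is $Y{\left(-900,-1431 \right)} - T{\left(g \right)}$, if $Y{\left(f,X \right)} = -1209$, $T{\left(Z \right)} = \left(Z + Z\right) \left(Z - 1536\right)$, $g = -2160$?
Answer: $-15967929$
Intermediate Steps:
$T{\left(Z \right)} = 2 Z \left(-1536 + Z\right)$
$Y{\left(-900,-1431 \right)} - T{\left(g \right)} = -1209 - 2 \left(-2160\right) \left(-1536 - 2160\right) = -1209 - 2 \left(-2160\right) \left(-3696\right) = -1209 - 15966720 = -15967929$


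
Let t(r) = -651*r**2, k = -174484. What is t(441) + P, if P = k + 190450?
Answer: -126591165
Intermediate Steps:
P = 15966 (P = -174484 + 190450 = 15966)
t(441) + P = -651*441**2 + 15966 = -651*194481 + 15966 = -126607131 + 15966 = -126591165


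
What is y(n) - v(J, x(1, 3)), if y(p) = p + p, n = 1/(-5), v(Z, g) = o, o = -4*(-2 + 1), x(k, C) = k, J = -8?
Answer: -22/5 ≈ -4.4000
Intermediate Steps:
o = 4 (o = -4*(-1) = 4)
v(Z, g) = 4
n = -⅕ ≈ -0.20000
y(p) = 2*p
y(n) - v(J, x(1, 3)) = 2*(-⅕) - 1*4 = -⅖ - 4 = -22/5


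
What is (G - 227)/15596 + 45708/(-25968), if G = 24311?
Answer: -1821847/8437436 ≈ -0.21592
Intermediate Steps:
(G - 227)/15596 + 45708/(-25968) = (24311 - 227)/15596 + 45708/(-25968) = 24084*(1/15596) + 45708*(-1/25968) = 6021/3899 - 3809/2164 = -1821847/8437436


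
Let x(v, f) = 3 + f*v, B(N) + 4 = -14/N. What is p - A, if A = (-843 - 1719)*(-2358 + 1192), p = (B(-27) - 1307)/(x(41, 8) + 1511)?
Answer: -148570015711/49734 ≈ -2.9873e+6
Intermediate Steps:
B(N) = -4 - 14/N
p = -35383/49734 (p = ((-4 - 14/(-27)) - 1307)/((3 + 8*41) + 1511) = ((-4 - 14*(-1/27)) - 1307)/((3 + 328) + 1511) = ((-4 + 14/27) - 1307)/(331 + 1511) = (-94/27 - 1307)/1842 = -35383/27*1/1842 = -35383/49734 ≈ -0.71144)
A = 2987292 (A = -2562*(-1166) = 2987292)
p - A = -35383/49734 - 1*2987292 = -35383/49734 - 2987292 = -148570015711/49734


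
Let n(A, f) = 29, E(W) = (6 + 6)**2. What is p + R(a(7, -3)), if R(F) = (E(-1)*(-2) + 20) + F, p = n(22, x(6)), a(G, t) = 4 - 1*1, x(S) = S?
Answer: -236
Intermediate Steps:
E(W) = 144 (E(W) = 12**2 = 144)
a(G, t) = 3 (a(G, t) = 4 - 1 = 3)
p = 29
R(F) = -268 + F (R(F) = (144*(-2) + 20) + F = (-288 + 20) + F = -268 + F)
p + R(a(7, -3)) = 29 + (-268 + 3) = 29 - 265 = -236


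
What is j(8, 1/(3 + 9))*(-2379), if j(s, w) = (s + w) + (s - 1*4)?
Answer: -114985/4 ≈ -28746.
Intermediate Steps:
j(s, w) = -4 + w + 2*s (j(s, w) = (s + w) + (s - 4) = (s + w) + (-4 + s) = -4 + w + 2*s)
j(8, 1/(3 + 9))*(-2379) = (-4 + 1/(3 + 9) + 2*8)*(-2379) = (-4 + 1/12 + 16)*(-2379) = (145/12)*(-2379) = -114985/4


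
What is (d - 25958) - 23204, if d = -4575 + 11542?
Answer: -42195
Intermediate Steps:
d = 6967
(d - 25958) - 23204 = (6967 - 25958) - 23204 = -18991 - 23204 = -42195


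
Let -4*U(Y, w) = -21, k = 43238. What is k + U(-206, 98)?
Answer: 172973/4 ≈ 43243.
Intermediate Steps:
U(Y, w) = 21/4 (U(Y, w) = -¼*(-21) = 21/4)
k + U(-206, 98) = 43238 + 21/4 = 172973/4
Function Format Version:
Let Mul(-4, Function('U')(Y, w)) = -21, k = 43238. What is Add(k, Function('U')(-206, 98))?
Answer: Rational(172973, 4) ≈ 43243.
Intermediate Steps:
Function('U')(Y, w) = Rational(21, 4) (Function('U')(Y, w) = Mul(Rational(-1, 4), -21) = Rational(21, 4))
Add(k, Function('U')(-206, 98)) = Add(43238, Rational(21, 4)) = Rational(172973, 4)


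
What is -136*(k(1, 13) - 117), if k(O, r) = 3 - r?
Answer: 17272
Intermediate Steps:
-136*(k(1, 13) - 117) = -136*((3 - 1*13) - 117) = -136*((3 - 13) - 117) = -136*(-10 - 117) = -136*(-127) = 17272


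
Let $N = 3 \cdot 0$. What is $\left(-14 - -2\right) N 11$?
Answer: $0$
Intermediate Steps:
$N = 0$
$\left(-14 - -2\right) N 11 = \left(-14 - -2\right) 0 \cdot 11 = \left(-14 + 2\right) 0 \cdot 11 = \left(-12\right) 0 \cdot 11 = 0 \cdot 11 = 0$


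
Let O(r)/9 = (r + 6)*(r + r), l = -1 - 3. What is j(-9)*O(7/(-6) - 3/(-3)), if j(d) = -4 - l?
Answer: 0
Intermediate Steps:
l = -4
j(d) = 0 (j(d) = -4 - 1*(-4) = -4 + 4 = 0)
O(r) = 18*r*(6 + r) (O(r) = 9*((r + 6)*(r + r)) = 9*((6 + r)*(2*r)) = 9*(2*r*(6 + r)) = 18*r*(6 + r))
j(-9)*O(7/(-6) - 3/(-3)) = 0*(18*(7/(-6) - 3/(-3))*(6 + (7/(-6) - 3/(-3)))) = 0*(18*(7*(-⅙) - 3*(-⅓))*(6 + (7*(-⅙) - 3*(-⅓)))) = 0*(18*(-7/6 + 1)*(6 + (-7/6 + 1))) = 0*(18*(-⅙)*(6 - ⅙)) = 0*(18*(-⅙)*(35/6)) = 0*(-35/2) = 0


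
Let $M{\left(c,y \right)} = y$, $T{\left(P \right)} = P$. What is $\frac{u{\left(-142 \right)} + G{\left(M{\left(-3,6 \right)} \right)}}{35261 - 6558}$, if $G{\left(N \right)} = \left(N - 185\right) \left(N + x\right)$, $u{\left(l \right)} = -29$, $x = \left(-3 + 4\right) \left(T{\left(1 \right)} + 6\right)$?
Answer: $- \frac{2356}{28703} \approx -0.082082$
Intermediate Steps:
$x = 7$ ($x = \left(-3 + 4\right) \left(1 + 6\right) = 1 \cdot 7 = 7$)
$G{\left(N \right)} = \left(-185 + N\right) \left(7 + N\right)$ ($G{\left(N \right)} = \left(N - 185\right) \left(N + 7\right) = \left(-185 + N\right) \left(7 + N\right)$)
$\frac{u{\left(-142 \right)} + G{\left(M{\left(-3,6 \right)} \right)}}{35261 - 6558} = \frac{-29 - \left(2363 - 36\right)}{35261 - 6558} = \frac{-29 - 2327}{28703} = \left(-29 - 2327\right) \frac{1}{28703} = \left(-2356\right) \frac{1}{28703} = - \frac{2356}{28703}$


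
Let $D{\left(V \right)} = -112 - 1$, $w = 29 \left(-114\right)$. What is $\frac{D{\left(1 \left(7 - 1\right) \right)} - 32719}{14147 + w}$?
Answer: $- \frac{32832}{10841} \approx -3.0285$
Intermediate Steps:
$w = -3306$
$D{\left(V \right)} = -113$ ($D{\left(V \right)} = -112 - 1 = -113$)
$\frac{D{\left(1 \left(7 - 1\right) \right)} - 32719}{14147 + w} = \frac{-113 - 32719}{14147 - 3306} = - \frac{32832}{10841}$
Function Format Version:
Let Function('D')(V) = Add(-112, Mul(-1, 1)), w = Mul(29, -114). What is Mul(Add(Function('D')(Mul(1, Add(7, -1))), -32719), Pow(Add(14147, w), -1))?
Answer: Rational(-32832, 10841) ≈ -3.0285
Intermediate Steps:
w = -3306
Function('D')(V) = -113 (Function('D')(V) = Add(-112, -1) = -113)
Mul(Add(Function('D')(Mul(1, Add(7, -1))), -32719), Pow(Add(14147, w), -1)) = Mul(Add(-113, -32719), Pow(Add(14147, -3306), -1)) = Mul(-32832, Pow(10841, -1)) = Mul(-32832, Rational(1, 10841)) = Rational(-32832, 10841)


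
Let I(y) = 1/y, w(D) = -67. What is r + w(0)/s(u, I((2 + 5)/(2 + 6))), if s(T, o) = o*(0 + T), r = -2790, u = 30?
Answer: -670069/240 ≈ -2792.0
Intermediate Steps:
I(y) = 1/y
s(T, o) = T*o (s(T, o) = o*T = T*o)
r + w(0)/s(u, I((2 + 5)/(2 + 6))) = -2790 - 67*(2 + 5)/(30*(2 + 6)) = -2790 - 67/(30/((7/8))) = -2790 - 67/(30/((7*(⅛)))) = -2790 - 67/(30/(7/8)) = -2790 - 67/(30*(8/7)) = -2790 - 67/240/7 = -2790 - 67*7/240 = -2790 - 469/240 = -670069/240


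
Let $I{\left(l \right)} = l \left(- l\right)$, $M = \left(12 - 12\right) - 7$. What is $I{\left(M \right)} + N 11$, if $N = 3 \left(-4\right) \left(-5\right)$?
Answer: $611$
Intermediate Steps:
$M = -7$ ($M = 0 - 7 = -7$)
$N = 60$ ($N = \left(-12\right) \left(-5\right) = 60$)
$I{\left(l \right)} = - l^{2}$
$I{\left(M \right)} + N 11 = - \left(-7\right)^{2} + 60 \cdot 11 = \left(-1\right) 49 + 660 = -49 + 660 = 611$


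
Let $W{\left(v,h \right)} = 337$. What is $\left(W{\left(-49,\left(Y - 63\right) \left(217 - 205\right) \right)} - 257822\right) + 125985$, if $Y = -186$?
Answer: $-131500$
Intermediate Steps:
$\left(W{\left(-49,\left(Y - 63\right) \left(217 - 205\right) \right)} - 257822\right) + 125985 = \left(337 - 257822\right) + 125985 = -257485 + 125985 = -131500$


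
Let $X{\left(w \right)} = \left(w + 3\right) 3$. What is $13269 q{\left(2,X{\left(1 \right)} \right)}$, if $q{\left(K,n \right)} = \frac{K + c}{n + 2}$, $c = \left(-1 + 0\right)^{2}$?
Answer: $\frac{39807}{14} \approx 2843.4$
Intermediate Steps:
$X{\left(w \right)} = 9 + 3 w$ ($X{\left(w \right)} = \left(3 + w\right) 3 = 9 + 3 w$)
$c = 1$ ($c = \left(-1\right)^{2} = 1$)
$q{\left(K,n \right)} = \frac{1 + K}{2 + n}$ ($q{\left(K,n \right)} = \frac{K + 1}{n + 2} = \frac{1 + K}{2 + n}$)
$13269 q{\left(2,X{\left(1 \right)} \right)} = 13269 \frac{1 + 2}{2 + \left(9 + 3 \cdot 1\right)} = 13269 \frac{1}{2 + \left(9 + 3\right)} 3 = 13269 \frac{1}{2 + 12} \cdot 3 = 13269 \cdot \frac{1}{14} \cdot 3 = 13269 \cdot \frac{3}{14} = \frac{39807}{14}$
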